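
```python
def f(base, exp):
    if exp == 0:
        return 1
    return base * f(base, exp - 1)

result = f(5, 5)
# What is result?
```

f(5, 5) = 5 * 5 * 5 * 5 * 5 = 3125

Answer: 3125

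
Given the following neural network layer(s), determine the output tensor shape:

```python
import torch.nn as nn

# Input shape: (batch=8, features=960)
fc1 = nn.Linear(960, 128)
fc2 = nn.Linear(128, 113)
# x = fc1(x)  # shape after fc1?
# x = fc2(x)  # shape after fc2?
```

Input: (8, 960) -> after fc1: (8, 128) -> Output: (8, 113)

Answer: (8, 113)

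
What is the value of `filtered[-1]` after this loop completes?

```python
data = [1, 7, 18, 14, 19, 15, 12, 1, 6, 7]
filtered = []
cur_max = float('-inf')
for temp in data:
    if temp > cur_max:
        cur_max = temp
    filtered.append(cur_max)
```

Running max ends at 19
`filtered` takes the values: [] → [1] → [1, 7] → [1, 7, 18] → [1, 7, 18, 18] → [1, 7, 18, 18, 19] → [1, 7, 18, 18, 19, 19] → [1, 7, 18, 18, 19, 19, 19] → [1, 7, 18, 18, 19, 19, 19, 19] → [1, 7, 18, 18, 19, 19, 19, 19, 19] → [1, 7, 18, 18, 19, 19, 19, 19, 19, 19]
So `filtered[-1]` = 19

Answer: 19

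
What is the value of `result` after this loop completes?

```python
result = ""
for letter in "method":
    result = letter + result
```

Reverse 'method'
`result` takes the values: "" → "m" → "em" → "tem" → "htem" → "ohtem" → "dohtem"

Answer: "dohtem"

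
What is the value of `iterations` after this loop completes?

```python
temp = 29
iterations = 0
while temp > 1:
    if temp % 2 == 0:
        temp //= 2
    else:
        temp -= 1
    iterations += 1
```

Steps to reduce 29 to 1
`iterations` takes the values: 0 → 1 → 2 → 3 → 4 → 5 → 6 → 7

Answer: 7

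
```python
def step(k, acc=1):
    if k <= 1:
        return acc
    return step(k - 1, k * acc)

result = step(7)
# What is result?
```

Accumulator trace (n, acc): (7, 1) -> (6, 7) -> (5, 42) -> (4, 210) -> (3, 840) -> (2, 2520) -> (1, 5040) -> return 5040

Answer: 5040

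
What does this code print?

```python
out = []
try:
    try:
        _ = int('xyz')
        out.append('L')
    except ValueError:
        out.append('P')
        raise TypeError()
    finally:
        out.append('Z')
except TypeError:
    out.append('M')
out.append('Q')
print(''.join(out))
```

Execution trace: 'P' (except ValueError) → 'Z' (finally) → 'M' (outer except TypeError) → 'Q' (after the try/except). Output: PZMQ

Answer: PZMQ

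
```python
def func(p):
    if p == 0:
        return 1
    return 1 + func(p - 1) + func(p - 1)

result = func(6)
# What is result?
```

func(p) = 1 + 2·func(p-1), func(0)=1. Closed form: (1+1)·2^6 - 1 = 127.

Answer: 127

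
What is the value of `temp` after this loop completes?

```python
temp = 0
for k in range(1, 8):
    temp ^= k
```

XOR of 1 to 7
`temp` takes the values: 0 → 1 → 3 → 0 → 4 → 1 → 7 → 0

Answer: 0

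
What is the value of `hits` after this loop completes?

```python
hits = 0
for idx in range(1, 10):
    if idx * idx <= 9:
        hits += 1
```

Count numbers where idx² ≤ 9
`hits` takes the values: 0 → 1 → 2 → 3

Answer: 3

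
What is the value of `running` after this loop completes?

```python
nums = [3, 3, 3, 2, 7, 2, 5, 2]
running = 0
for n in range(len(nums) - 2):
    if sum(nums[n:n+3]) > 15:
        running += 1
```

Count windows with sum > 15
`running` takes the values: 0

Answer: 0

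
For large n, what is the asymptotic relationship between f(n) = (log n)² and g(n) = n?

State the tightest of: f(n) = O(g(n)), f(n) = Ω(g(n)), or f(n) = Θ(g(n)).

(log n)² vs n: f(n) = O(g(n)) but not Ω(g(n)) — n grows strictly faster than (log n)².

Answer: f(n) = O(g(n)) but not Ω(g(n)) — n grows strictly faster than (log n)².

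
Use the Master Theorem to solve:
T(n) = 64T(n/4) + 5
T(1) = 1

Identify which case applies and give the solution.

a=64, b=4, f(n)=5. log_4(64) = 3. Since c=0 < 3, Case 1 applies: T(n) = Θ(n^log_b(a)) = O(n^3).

Answer: O(n^3) - Case 1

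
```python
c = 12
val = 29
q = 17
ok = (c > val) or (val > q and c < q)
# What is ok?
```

Trace:
`c = 12` → c = 12
`val = 29` → val = 29
`q = 17` → q = 17
`ok = (c > val) or (val > q and c < q)` → ok = True
So ok = True

Answer: True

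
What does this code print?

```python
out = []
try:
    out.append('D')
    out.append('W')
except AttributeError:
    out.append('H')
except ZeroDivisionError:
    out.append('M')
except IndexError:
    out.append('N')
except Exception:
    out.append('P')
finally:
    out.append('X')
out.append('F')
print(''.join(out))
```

Execution trace: 'D' (try body) → 'W' (try body, no exception) → 'X' (finally) → 'F' (after the try/except). Output: DWXF

Answer: DWXF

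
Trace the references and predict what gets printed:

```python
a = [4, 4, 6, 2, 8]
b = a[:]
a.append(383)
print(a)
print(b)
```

Key concept: slice [:] creates copy.
Step by step:
`a = [4, 4, 6, 2, 8]` → a = [4, 4, 6, 2, 8]
`b = a[:]` → b = [4, 4, 6, 2, 8]
`a.append(383)` → a = [4, 4, 6, 2, 8, 383]
`print(a)` → prints [4, 4, 6, 2, 8, 383]
`print(b)` → prints [4, 4, 6, 2, 8]

Answer:
[4, 4, 6, 2, 8, 383]
[4, 4, 6, 2, 8]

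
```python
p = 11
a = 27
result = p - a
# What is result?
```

Trace:
`p = 11` → p = 11
`a = 27` → a = 27
`result = p - a` → result = -16
So result = -16

Answer: -16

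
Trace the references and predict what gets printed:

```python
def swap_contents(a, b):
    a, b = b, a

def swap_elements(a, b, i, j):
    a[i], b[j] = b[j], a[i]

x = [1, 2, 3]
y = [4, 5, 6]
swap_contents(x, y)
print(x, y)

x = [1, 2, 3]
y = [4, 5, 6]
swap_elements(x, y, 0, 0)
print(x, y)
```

Key concept: parameter rebinding vs mutation.
Step by step:
`x = [1, 2, 3]` → x = [1, 2, 3]
`y = [4, 5, 6]` → y = [4, 5, 6]
`swap_contents(x, y)` → no visible change to tracked variables
`print(x, y)` → prints [1, 2, 3] [4, 5, 6]
`x = [1, 2, 3]` → x = [1, 2, 3]
`y = [4, 5, 6]` → y = [4, 5, 6]
`swap_elements(x, y, 0, 0)` → x = [4, 2, 3]; y = [1, 5, 6]
`print(x, y)` → prints [4, 2, 3] [1, 5, 6]

Answer:
[1, 2, 3] [4, 5, 6]
[4, 2, 3] [1, 5, 6]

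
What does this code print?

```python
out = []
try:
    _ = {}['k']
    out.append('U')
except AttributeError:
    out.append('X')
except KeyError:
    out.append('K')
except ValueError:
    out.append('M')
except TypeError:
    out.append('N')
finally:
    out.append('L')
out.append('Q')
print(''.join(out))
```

Execution trace: 'K' (except KeyError) → 'L' (finally) → 'Q' (after the try/except). Output: KLQ

Answer: KLQ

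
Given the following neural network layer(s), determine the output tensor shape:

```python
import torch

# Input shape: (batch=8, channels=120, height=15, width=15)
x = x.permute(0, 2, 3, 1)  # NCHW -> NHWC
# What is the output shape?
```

Input: (8, 120, 15, 15) -> Output: (8, 15, 15, 120)

Answer: (8, 15, 15, 120)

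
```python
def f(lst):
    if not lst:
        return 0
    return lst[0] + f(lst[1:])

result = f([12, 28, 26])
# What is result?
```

12 + 28 + 26 + 0 = 66

Answer: 66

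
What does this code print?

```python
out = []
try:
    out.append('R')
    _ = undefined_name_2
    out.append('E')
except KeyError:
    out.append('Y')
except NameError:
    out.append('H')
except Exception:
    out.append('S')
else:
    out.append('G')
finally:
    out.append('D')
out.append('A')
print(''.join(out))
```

Execution trace: 'R' (try body) → 'H' (except NameError) → 'D' (finally) → 'A' (after the try/except). Output: RHDA

Answer: RHDA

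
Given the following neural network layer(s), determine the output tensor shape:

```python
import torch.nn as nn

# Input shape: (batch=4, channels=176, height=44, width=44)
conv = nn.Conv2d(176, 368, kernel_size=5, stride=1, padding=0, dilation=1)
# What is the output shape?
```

Input: (4, 176, 44, 44) -> Output: (4, 368, 40, 40)

Answer: (4, 368, 40, 40)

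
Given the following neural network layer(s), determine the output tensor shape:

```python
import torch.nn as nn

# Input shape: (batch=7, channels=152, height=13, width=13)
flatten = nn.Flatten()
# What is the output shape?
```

Input: (7, 152, 13, 13) -> Output: (7, 25688)

Answer: (7, 25688)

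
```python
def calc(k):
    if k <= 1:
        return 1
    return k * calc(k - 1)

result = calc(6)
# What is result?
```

calc(6) = 6 * 5 * 4 * 3 * 2 * 1 = 720

Answer: 720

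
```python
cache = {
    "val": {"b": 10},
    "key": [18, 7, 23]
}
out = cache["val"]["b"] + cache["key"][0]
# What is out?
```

Trace:
`cache = { ...` → cache = {'val': {'b': 10}, 'key': [18, 7, 23]}
`out = cache["val"]["b"] + cache["key"][0]` → out = 28
So out = 28

Answer: 28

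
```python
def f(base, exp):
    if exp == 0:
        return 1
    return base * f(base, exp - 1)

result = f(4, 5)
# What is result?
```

f(4, 5) = 4 * 4 * 4 * 4 * 4 = 1024

Answer: 1024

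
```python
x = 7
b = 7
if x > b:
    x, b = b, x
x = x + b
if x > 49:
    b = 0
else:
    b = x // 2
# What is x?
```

Trace:
`x = 7` → x = 7
`b = 7` → b = 7
`if x > b: ...` → x > b is False → no variable changes
`x = x + b` → x = 14
`if x > 49: ...` → x > 49 is False, take else branch → no variable changes
So x = 14

Answer: 14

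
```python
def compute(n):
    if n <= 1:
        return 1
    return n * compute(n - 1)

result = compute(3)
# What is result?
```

compute(3) = 3 * 2 * 1 = 6

Answer: 6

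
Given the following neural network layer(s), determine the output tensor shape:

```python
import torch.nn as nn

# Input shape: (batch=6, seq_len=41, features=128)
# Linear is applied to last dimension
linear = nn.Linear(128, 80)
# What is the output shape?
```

Input: (6, 41, 128) -> Output: (6, 41, 80)

Answer: (6, 41, 80)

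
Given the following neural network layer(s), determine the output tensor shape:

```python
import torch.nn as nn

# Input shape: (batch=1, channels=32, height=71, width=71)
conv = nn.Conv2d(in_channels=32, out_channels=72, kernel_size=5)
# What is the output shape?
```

Input: (1, 32, 71, 71) -> Output: (1, 72, 67, 67)

Answer: (1, 72, 67, 67)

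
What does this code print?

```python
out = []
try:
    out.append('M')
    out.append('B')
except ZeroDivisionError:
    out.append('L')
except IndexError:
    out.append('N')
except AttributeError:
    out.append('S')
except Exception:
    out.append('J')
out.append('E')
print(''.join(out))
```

Execution trace: 'M' (try body) → 'B' (try body, no exception) → 'E' (after the try/except). Output: MBE

Answer: MBE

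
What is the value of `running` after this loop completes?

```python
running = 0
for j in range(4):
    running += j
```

Sum of 0 to 3 = 6
`running` takes the values: 0 → 1 → 3 → 6

Answer: 6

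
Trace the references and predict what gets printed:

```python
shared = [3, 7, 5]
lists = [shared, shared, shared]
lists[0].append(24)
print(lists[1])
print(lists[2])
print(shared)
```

Key concept: list of same reference.
Step by step:
`shared = [3, 7, 5]` → shared = [3, 7, 5]
`lists = [shared, shared, shared]` → lists = [[3, 7, 5], [3, 7, 5], [3, 7, 5]]
`lists[0].append(24)` → shared = [3, 7, 5, 24]; lists = [[3, 7, 5, 24], [3, 7, 5, 24], [3, 7, 5, 24]]
`print(lists[1])` → prints [3, 7, 5, 24]
`print(lists[2])` → prints [3, 7, 5, 24]
`print(shared)` → prints [3, 7, 5, 24]

Answer:
[3, 7, 5, 24]
[3, 7, 5, 24]
[3, 7, 5, 24]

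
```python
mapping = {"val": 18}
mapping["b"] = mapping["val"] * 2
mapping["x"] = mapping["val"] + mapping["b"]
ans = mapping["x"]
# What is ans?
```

Trace:
`mapping = {"val": 18}` → mapping = {'val': 18}
`mapping["b"] = mapping["val"] * 2` → mapping = {'val': 18, 'b': 36}
`mapping["x"] = mapping["val"] + mapping["b"]` → mapping = {'val': 18, 'b': 36, 'x': 54}
`ans = mapping["x"]` → ans = 54
So ans = 54

Answer: 54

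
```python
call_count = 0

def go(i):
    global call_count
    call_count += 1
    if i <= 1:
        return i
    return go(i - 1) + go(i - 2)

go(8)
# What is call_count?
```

Calls(i) = 1 + Calls(i-1) + Calls(i-2); Calls(0)=Calls(1)=1. For i=8 this gives 67.

Answer: 67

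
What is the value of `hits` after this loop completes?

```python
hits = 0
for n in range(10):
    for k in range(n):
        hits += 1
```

Triangle number: 0+1+2+...+9
`hits` takes the values: 0 → 1 → 2 → 3 → 4 → 5 → 6 → 7 → 8 → 9 → 10 → 11 → 12 → 13 → 14 → 15 → 16 → 17 → 18 → 19 → 20 → 21 → 22 → 23 → 24 → 25 → 26 → 27 → 28 → 29 → … → 41 → 42 → 43 → 44 → 45

Answer: 45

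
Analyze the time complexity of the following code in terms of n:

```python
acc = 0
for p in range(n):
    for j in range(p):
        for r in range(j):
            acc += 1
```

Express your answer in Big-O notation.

Each loop level contributes: n × n × n. Multiplying the contributions gives O(n^3).

Answer: O(n^3)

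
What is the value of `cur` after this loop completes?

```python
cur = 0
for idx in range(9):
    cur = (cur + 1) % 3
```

Increment mod 3, 9 times = 0
`cur` takes the values: 0 → 1 → 2 → 0 → 1 → 2 → 0 → 1 → 2 → 0

Answer: 0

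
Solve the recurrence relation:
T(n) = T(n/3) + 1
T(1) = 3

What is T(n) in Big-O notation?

Each step divides n by 3 and adds 1. After log_3(n) steps we reach T(1)=3. So T(n) = 1·log_3(n) + 3 = O(log n).

Answer: O(log n)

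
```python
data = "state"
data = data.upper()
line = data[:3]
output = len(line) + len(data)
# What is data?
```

Trace:
`data = "state"` → data = 'state'
`data = data.upper()` → data = 'STATE'
`line = data[:3]` → line = 'STA'
`output = len(line) + len(data)` → output = 8
So data = 'STATE'

Answer: 'STATE'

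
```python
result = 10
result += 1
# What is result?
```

Trace:
`result = 10` → result = 10
`result += 1` → result = 11
So result = 11

Answer: 11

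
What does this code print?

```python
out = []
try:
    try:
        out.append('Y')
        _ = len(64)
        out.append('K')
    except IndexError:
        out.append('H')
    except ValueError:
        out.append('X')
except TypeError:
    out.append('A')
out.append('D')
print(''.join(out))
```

Execution trace: 'Y' (inner try body) → 'A' (outer except TypeError) → 'D' (after the try/except). Output: YAD

Answer: YAD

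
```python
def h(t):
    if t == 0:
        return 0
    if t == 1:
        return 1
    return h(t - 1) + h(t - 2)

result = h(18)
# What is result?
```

Build up from base cases: h(0)=0, h(1)=1, h(2)=1, h(3)=2, h(4)=3, h(5)=5, h(6)=8, ..., h(18)=2584

Answer: 2584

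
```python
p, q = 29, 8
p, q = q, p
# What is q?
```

Trace:
`p, q = 29, 8` → p = 29; q = 8
`p, q = q, p` → p = 8; q = 29
So q = 29

Answer: 29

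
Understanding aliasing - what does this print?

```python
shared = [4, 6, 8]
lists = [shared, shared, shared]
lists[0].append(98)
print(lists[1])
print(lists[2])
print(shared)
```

Key concept: list of same reference.
Step by step:
`shared = [4, 6, 8]` → shared = [4, 6, 8]
`lists = [shared, shared, shared]` → lists = [[4, 6, 8], [4, 6, 8], [4, 6, 8]]
`lists[0].append(98)` → shared = [4, 6, 8, 98]; lists = [[4, 6, 8, 98], [4, 6, 8, 98], [4, 6, 8, 98]]
`print(lists[1])` → prints [4, 6, 8, 98]
`print(lists[2])` → prints [4, 6, 8, 98]
`print(shared)` → prints [4, 6, 8, 98]

Answer:
[4, 6, 8, 98]
[4, 6, 8, 98]
[4, 6, 8, 98]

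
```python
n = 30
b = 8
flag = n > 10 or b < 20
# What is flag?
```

Trace:
`n = 30` → n = 30
`b = 8` → b = 8
`flag = n > 10 or b < 20` → flag = True
So flag = True

Answer: True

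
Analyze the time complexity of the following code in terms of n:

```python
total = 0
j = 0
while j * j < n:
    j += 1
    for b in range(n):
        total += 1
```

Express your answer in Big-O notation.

Each loop level contributes: √n × n. Multiplying the contributions gives O(n√n).

Answer: O(n√n)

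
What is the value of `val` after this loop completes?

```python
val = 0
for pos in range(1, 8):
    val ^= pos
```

XOR of 1 to 7
`val` takes the values: 0 → 1 → 3 → 0 → 4 → 1 → 7 → 0

Answer: 0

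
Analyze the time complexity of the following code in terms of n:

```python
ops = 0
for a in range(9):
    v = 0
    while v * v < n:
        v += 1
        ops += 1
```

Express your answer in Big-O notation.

Each loop level contributes: 1 × √n. Multiplying the contributions gives O(√n).

Answer: O(√n)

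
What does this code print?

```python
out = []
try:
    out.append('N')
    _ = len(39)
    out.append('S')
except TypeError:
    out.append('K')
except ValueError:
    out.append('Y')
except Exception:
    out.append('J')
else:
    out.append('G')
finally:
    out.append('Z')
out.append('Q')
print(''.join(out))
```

Execution trace: 'N' (try body) → 'K' (except TypeError) → 'Z' (finally) → 'Q' (after the try/except). Output: NKZQ

Answer: NKZQ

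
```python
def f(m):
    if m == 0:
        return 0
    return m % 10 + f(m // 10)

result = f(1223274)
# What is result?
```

Sum of digits of 1223274: 4 + 7 + 2 + 3 + 2 + 2 + 1 = 21

Answer: 21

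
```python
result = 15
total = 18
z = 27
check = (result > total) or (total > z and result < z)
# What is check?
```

Trace:
`result = 15` → result = 15
`total = 18` → total = 18
`z = 27` → z = 27
`check = (result > total) or (total > z and result < z)` → check = False
So check = False

Answer: False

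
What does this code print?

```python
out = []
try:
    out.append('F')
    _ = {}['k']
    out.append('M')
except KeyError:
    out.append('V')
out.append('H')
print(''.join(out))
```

Execution trace: 'F' (try body) → 'V' (except KeyError) → 'H' (after the try/except). Output: FVH

Answer: FVH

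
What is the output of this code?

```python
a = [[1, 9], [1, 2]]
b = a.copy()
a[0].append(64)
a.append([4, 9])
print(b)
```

Key concept: shallow copy with nested lists.
Step by step:
`a = [[1, 9], [1, 2]]` → a = [[1, 9], [1, 2]]
`b = a.copy()` → b = [[1, 9], [1, 2]]
`a[0].append(64)` → a = [[1, 9, 64], [1, 2]]; b = [[1, 9, 64], [1, 2]]
`a.append([4, 9])` → a = [[1, 9, 64], [1, 2], [4, 9]]
`print(b)` → prints [[1, 9, 64], [1, 2]]

Answer: [[1, 9, 64], [1, 2]]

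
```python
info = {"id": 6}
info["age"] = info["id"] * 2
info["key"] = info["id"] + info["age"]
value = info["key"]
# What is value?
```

Trace:
`info = {"id": 6}` → info = {'id': 6}
`info["age"] = info["id"] * 2` → info = {'id': 6, 'age': 12}
`info["key"] = info["id"] + info["age"]` → info = {'id': 6, 'age': 12, 'key': 18}
`value = info["key"]` → value = 18
So value = 18

Answer: 18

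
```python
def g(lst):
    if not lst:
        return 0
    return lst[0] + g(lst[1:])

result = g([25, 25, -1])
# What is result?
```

25 + 25 + (-1) + 0 = 49

Answer: 49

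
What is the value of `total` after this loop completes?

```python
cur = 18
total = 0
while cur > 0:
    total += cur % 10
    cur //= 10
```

Sum digits of 18
`total` takes the values: 0 → 8 → 9

Answer: 9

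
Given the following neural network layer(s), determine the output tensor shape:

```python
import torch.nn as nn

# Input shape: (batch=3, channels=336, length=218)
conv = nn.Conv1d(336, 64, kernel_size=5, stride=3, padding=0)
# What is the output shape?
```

Input: (3, 336, 218) -> Output: (3, 64, 72)

Answer: (3, 64, 72)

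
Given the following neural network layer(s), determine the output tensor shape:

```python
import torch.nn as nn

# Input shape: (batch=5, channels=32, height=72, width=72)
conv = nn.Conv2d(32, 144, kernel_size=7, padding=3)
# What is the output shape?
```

Input: (5, 32, 72, 72) -> Output: (5, 144, 72, 72)

Answer: (5, 144, 72, 72)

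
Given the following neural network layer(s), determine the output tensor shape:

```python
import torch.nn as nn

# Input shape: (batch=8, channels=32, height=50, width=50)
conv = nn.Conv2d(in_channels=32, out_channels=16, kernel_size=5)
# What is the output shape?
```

Input: (8, 32, 50, 50) -> Output: (8, 16, 46, 46)

Answer: (8, 16, 46, 46)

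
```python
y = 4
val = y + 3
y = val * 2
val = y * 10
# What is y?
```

Trace:
`y = 4` → y = 4
`val = y + 3` → val = 7
`y = val * 2` → y = 14
`val = y * 10` → val = 140
So y = 14

Answer: 14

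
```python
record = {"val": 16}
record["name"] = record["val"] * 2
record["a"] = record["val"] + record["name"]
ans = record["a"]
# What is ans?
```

Trace:
`record = {"val": 16}` → record = {'val': 16}
`record["name"] = record["val"] * 2` → record = {'val': 16, 'name': 32}
`record["a"] = record["val"] + record["name"]` → record = {'val': 16, 'name': 32, 'a': 48}
`ans = record["a"]` → ans = 48
So ans = 48

Answer: 48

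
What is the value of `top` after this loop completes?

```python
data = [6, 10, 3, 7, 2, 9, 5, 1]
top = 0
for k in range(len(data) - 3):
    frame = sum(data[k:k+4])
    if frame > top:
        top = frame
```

Max sum of 4-element window in [6, 10, 3, 7, 2, 9, 5, 1]
`top` takes the values: 0 → 26

Answer: 26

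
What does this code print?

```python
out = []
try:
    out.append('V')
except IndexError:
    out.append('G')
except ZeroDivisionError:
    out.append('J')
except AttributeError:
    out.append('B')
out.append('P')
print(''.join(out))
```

Execution trace: 'V' (try body, no exception) → 'P' (after the try/except). Output: VP

Answer: VP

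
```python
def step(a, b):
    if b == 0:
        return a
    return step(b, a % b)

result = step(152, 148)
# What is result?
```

step(152, 148) -> step(148, 4) -> step(4, 0) -> 4

Answer: 4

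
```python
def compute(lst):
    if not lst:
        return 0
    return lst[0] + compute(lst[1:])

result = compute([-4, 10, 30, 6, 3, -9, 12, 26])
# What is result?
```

(-4) + 10 + 30 + 6 + 3 + (-9) + 12 + 26 + 0 = 74

Answer: 74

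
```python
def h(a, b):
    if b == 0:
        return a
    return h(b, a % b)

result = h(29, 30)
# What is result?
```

h(29, 30) -> h(30, 29) -> h(29, 1) -> h(1, 0) -> 1

Answer: 1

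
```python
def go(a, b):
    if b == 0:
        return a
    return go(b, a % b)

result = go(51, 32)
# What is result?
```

go(51, 32) -> go(32, 19) -> go(19, 13) -> go(13, 6) -> go(6, 1) -> go(1, 0) -> 1

Answer: 1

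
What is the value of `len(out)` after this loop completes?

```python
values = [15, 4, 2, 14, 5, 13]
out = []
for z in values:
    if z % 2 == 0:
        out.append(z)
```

Count even numbers in [15, 4, 2, 14, 5, 13]
`out` takes the values: [] → [4] → [4, 2] → [4, 2, 14]
So `len(out)` = 3

Answer: 3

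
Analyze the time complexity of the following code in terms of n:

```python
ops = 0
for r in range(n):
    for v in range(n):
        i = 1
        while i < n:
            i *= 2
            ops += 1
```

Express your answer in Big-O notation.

Each loop level contributes: n × n × log n. Multiplying the contributions gives O(n^2 log n).

Answer: O(n^2 log n)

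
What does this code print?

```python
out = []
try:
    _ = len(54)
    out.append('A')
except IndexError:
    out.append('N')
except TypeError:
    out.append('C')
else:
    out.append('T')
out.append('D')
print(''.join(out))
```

Execution trace: 'C' (except TypeError) → 'D' (after the try/except). Output: CD

Answer: CD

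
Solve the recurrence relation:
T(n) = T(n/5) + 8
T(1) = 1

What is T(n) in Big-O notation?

Each step divides n by 5 and adds 8. After log_5(n) steps we reach T(1)=1. So T(n) = 8·log_5(n) + 1 = O(log n).

Answer: O(log n)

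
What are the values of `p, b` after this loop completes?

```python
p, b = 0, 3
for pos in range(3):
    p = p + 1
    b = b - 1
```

p goes 0→3, b goes 3→0
`p, b` takes the values: (0, 3) → (1, 3) → (1, 2) → (2, 2) → (2, 1) → (3, 1) → (3, 0)

Answer: 3, 0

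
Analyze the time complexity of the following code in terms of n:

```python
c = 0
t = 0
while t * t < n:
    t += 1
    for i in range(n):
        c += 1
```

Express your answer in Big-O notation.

Each loop level contributes: √n × n. Multiplying the contributions gives O(n√n).

Answer: O(n√n)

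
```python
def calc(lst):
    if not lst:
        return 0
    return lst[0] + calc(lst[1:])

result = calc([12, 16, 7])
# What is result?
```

12 + 16 + 7 + 0 = 35

Answer: 35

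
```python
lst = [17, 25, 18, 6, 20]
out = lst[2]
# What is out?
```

Trace:
`lst = [17, 25, 18, 6, 20]` → lst = [17, 25, 18, 6, 20]
`out = lst[2]` → out = 18
So out = 18

Answer: 18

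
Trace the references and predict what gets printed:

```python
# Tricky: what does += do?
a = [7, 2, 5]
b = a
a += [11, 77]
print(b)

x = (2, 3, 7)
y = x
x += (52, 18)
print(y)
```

Key concept: += behavior differs for mutable vs immutable.
Step by step:
`a = [7, 2, 5]` → a = [7, 2, 5]
`b = a` → b = [7, 2, 5] (same object as a)
`a += [11, 77]` → a = [7, 2, 5, 11, 77] (same object as b); b = [7, 2, 5, 11, 77] (same object as a)
`print(b)` → prints [7, 2, 5, 11, 77]
`x = (2, 3, 7)` → x = (2, 3, 7)
`y = x` → y = (2, 3, 7)
`x += (52, 18)` → x = (2, 3, 7, 52, 18)
`print(y)` → prints (2, 3, 7)

Answer:
[7, 2, 5, 11, 77]
(2, 3, 7)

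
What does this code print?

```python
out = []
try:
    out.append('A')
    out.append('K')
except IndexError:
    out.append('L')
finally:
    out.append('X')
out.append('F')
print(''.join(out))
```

Execution trace: 'A' (try body) → 'K' (try body, no exception) → 'X' (finally) → 'F' (after the try/except). Output: AKXF

Answer: AKXF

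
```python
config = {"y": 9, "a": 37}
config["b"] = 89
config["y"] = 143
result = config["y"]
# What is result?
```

Trace:
`config = {"y": 9, "a": 37}` → config = {'y': 9, 'a': 37}
`config["b"] = 89` → config = {'y': 9, 'a': 37, 'b': 89}
`config["y"] = 143` → config = {'y': 143, 'a': 37, 'b': 89}
`result = config["y"]` → result = 143
So result = 143

Answer: 143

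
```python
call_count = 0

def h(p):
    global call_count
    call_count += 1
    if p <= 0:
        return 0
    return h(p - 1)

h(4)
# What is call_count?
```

Linear recursion stepping by 1: 5 calls from p=4 down to ≤0.

Answer: 5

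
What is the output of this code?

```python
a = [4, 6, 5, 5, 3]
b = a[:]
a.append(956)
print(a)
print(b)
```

Key concept: slice [:] creates copy.
Step by step:
`a = [4, 6, 5, 5, 3]` → a = [4, 6, 5, 5, 3]
`b = a[:]` → b = [4, 6, 5, 5, 3]
`a.append(956)` → a = [4, 6, 5, 5, 3, 956]
`print(a)` → prints [4, 6, 5, 5, 3, 956]
`print(b)` → prints [4, 6, 5, 5, 3]

Answer:
[4, 6, 5, 5, 3, 956]
[4, 6, 5, 5, 3]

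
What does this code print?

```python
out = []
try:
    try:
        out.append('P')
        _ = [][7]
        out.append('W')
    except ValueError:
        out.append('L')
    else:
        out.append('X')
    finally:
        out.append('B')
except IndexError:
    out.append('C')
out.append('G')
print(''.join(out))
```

Execution trace: 'P' (try body) → 'B' (finally) → 'C' (outer except IndexError) → 'G' (after the try/except). Output: PBCG

Answer: PBCG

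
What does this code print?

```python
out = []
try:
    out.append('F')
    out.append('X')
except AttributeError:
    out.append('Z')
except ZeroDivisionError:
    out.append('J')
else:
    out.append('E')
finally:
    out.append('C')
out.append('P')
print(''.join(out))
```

Execution trace: 'F' (try body) → 'X' (try body, no exception) → 'E' (else) → 'C' (finally) → 'P' (after the try/except). Output: FXECP

Answer: FXECP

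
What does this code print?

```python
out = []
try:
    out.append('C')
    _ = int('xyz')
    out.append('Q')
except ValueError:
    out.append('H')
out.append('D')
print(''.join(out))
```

Execution trace: 'C' (try body) → 'H' (except ValueError) → 'D' (after the try/except). Output: CHD

Answer: CHD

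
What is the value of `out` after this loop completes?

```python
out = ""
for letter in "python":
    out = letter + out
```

Reverse 'python'
`out` takes the values: "" → "p" → "yp" → "typ" → "htyp" → "ohtyp" → "nohtyp"

Answer: "nohtyp"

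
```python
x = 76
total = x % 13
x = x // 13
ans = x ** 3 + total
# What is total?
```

Trace:
`x = 76` → x = 76
`total = x % 13` → total = 11
`x = x // 13` → x = 5
`ans = x ** 3 + total` → ans = 136
So total = 11

Answer: 11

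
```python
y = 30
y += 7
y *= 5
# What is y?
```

Trace:
`y = 30` → y = 30
`y += 7` → y = 37
`y *= 5` → y = 185
So y = 185

Answer: 185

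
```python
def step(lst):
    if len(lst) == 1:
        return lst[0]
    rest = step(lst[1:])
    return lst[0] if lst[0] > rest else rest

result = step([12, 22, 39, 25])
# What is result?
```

Recursive max over [12, 22, 39, 25] = 39

Answer: 39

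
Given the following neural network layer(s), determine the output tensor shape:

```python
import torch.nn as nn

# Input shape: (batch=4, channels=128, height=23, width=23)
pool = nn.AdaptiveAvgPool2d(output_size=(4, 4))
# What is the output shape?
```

Input: (4, 128, 23, 23) -> Output: (4, 128, 4, 4)

Answer: (4, 128, 4, 4)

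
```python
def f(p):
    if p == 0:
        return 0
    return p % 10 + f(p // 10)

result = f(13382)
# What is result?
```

Sum of digits of 13382: 2 + 8 + 3 + 3 + 1 = 17

Answer: 17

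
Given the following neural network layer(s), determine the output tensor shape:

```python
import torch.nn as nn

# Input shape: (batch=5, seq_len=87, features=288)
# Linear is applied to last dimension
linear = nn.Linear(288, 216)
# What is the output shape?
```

Input: (5, 87, 288) -> Output: (5, 87, 216)

Answer: (5, 87, 216)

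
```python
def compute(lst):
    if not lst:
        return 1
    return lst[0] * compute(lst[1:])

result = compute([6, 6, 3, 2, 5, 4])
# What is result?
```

Product over [6, 6, 3, 2, 5, 4] = 6 * 6 * 3 * 2 * 5 * 4 = 4320

Answer: 4320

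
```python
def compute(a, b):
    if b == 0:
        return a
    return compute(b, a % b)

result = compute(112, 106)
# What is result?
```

compute(112, 106) -> compute(106, 6) -> compute(6, 4) -> compute(4, 2) -> compute(2, 0) -> 2

Answer: 2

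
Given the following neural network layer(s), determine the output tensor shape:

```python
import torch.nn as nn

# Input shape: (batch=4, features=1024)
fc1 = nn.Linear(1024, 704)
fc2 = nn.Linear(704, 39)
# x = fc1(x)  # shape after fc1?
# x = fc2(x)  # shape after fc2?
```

Input: (4, 1024) -> after fc1: (4, 704) -> Output: (4, 39)

Answer: (4, 39)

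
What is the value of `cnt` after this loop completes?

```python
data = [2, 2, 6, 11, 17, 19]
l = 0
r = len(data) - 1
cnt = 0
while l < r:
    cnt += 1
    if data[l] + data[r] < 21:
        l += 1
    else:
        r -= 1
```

Steps to find pair summing to 21
`cnt` takes the values: 0 → 1 → 2 → 3 → 4 → 5

Answer: 5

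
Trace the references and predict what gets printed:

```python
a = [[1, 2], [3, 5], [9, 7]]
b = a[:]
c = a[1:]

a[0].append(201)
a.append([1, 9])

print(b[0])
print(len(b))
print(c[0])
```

Key concept: slice with nested mutation.
Step by step:
`a = [[1, 2], [3, 5], [9, 7]]` → a = [[1, 2], [3, 5], [9, 7]]
`b = a[:]` → b = [[1, 2], [3, 5], [9, 7]]
`c = a[1:]` → c = [[3, 5], [9, 7]]
`a[0].append(201)` → a = [[1, 2, 201], [3, 5], [9, 7]]; b = [[1, 2, 201], [3, 5], [9, 7]]
`a.append([1, 9])` → a = [[1, 2, 201], [3, 5], [9, 7], [1, 9]]
`print(b[0])` → prints [1, 2, 201]
`print(len(b))` → prints 3
`print(c[0])` → prints [3, 5]

Answer:
[1, 2, 201]
3
[3, 5]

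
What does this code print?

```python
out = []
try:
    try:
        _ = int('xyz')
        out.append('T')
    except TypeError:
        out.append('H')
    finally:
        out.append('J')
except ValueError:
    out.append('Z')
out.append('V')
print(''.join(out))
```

Execution trace: 'J' (finally) → 'Z' (outer except ValueError) → 'V' (after the try/except). Output: JZV

Answer: JZV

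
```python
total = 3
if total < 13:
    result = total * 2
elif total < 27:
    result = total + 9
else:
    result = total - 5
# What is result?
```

Trace:
`total = 3` → total = 3
`if total < 13: ...` → total < 13 is True → result = 6
So result = 6

Answer: 6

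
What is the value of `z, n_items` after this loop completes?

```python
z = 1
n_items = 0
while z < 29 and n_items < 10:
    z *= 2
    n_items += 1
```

Double until >= 29 or 10 iterations
`z, n_items` takes the values: (1, 0) → (2, 0) → (2, 1) → (4, 1) → (4, 2) → (8, 2) → (8, 3) → (16, 3) → (16, 4) → (32, 4) → (32, 5)

Answer: 32, 5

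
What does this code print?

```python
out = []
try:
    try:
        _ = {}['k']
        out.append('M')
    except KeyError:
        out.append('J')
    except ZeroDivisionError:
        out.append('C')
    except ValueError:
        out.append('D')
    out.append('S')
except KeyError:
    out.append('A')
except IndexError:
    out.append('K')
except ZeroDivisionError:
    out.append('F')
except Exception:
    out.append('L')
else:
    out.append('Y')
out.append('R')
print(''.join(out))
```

Execution trace: 'J' (inner except KeyError) → 'S' (try body, no exception) → 'Y' (else) → 'R' (after the try/except). Output: JSYR

Answer: JSYR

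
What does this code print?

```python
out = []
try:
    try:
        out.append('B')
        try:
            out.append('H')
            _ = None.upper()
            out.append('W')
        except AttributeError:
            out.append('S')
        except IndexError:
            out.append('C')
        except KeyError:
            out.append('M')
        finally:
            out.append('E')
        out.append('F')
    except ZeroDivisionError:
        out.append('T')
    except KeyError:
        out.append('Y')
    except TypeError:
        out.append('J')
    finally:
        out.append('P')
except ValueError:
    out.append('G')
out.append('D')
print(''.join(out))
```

Execution trace: 'B' (try body) → 'H' (inner try body) → 'S' (inner except AttributeError) → 'E' (inner finally) → 'F' (try body, no exception) → 'P' (finally) → 'D' (after the try/except). Output: BHSEFPD

Answer: BHSEFPD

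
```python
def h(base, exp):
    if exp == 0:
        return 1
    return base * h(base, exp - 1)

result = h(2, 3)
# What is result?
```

h(2, 3) = 2 * 2 * 2 = 8

Answer: 8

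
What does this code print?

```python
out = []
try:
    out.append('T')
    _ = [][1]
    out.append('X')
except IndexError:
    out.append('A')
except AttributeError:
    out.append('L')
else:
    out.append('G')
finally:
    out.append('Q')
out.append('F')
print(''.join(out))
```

Execution trace: 'T' (try body) → 'A' (except IndexError) → 'Q' (finally) → 'F' (after the try/except). Output: TAQF

Answer: TAQF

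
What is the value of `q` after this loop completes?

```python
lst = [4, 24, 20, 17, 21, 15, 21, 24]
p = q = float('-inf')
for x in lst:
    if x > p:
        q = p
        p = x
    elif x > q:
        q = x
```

Second largest (with repeats) in [4, 24, 20, 17, 21, 15, 21, 24]
`q` takes the values: -inf → 4 → 20 → 21 → 24

Answer: 24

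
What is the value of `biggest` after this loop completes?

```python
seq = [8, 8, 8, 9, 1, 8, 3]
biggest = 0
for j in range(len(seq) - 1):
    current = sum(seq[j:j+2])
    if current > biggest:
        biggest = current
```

Max sum of 2-element window in [8, 8, 8, 9, 1, 8, 3]
`biggest` takes the values: 0 → 16 → 17

Answer: 17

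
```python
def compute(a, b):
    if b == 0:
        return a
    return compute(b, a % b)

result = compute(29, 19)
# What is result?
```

compute(29, 19) -> compute(19, 10) -> compute(10, 9) -> compute(9, 1) -> compute(1, 0) -> 1

Answer: 1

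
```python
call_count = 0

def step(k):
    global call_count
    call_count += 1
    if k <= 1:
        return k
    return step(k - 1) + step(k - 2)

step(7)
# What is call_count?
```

Calls(k) = 1 + Calls(k-1) + Calls(k-2); Calls(0)=Calls(1)=1. For k=7 this gives 41.

Answer: 41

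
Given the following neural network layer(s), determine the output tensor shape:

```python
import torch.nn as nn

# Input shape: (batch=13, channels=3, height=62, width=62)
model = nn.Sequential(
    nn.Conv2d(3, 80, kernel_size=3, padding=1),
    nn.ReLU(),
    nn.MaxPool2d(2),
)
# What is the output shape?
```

Input: (13, 3, 62, 62) -> after Conv2d: (13, 80, 62, 62) -> after ReLU: (13, 80, 62, 62) -> Output: (13, 80, 31, 31)

Answer: (13, 80, 31, 31)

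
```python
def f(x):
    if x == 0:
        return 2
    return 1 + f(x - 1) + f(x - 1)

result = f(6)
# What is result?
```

f(x) = 1 + 2·f(x-1), f(0)=2. Closed form: (2+1)·2^6 - 1 = 191.

Answer: 191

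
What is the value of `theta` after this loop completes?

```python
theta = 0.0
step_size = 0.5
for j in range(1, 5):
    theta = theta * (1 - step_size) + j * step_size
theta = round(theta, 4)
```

Moving average with lr=0.5
`theta` takes the values: 0.0 → 0.5 → 1.25 → 2.125 → 3.0625

Answer: 3.0625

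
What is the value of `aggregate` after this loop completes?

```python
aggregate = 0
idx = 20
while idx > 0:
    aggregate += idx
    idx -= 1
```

Sum 20 down to 1
`aggregate` takes the values: 0 → 20 → 39 → 57 → 74 → 90 → 105 → 119 → 132 → 144 → 155 → 165 → 174 → 182 → 189 → 195 → 200 → 204 → 207 → 209 → 210

Answer: 210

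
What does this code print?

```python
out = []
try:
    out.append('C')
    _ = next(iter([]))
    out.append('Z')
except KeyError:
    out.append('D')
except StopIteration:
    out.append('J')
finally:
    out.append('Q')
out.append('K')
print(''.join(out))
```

Execution trace: 'C' (try body) → 'J' (except StopIteration) → 'Q' (finally) → 'K' (after the try/except). Output: CJQK

Answer: CJQK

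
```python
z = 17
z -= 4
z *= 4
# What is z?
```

Trace:
`z = 17` → z = 17
`z -= 4` → z = 13
`z *= 4` → z = 52
So z = 52

Answer: 52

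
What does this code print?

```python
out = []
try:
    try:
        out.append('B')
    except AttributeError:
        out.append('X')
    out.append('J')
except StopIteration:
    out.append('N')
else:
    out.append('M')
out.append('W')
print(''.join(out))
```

Execution trace: 'B' (inner try body, no exception) → 'J' (try body, no exception) → 'M' (else) → 'W' (after the try/except). Output: BJMW

Answer: BJMW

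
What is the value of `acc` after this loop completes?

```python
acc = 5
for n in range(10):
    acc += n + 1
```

Start at 5, add 1 to 10 = 60
`acc` takes the values: 5 → 6 → 8 → 11 → 15 → 20 → 26 → 33 → 41 → 50 → 60

Answer: 60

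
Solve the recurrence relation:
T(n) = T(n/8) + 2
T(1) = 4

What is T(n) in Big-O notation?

Each step divides n by 8 and adds 2. After log_8(n) steps we reach T(1)=4. So T(n) = 2·log_8(n) + 4 = O(log n).

Answer: O(log n)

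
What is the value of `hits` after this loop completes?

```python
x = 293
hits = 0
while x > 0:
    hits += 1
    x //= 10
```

Count digits by repeated division by 10
`hits` takes the values: 0 → 1 → 2 → 3

Answer: 3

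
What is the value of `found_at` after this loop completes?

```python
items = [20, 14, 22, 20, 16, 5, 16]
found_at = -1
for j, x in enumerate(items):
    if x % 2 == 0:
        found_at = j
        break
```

First even number index in [20, 14, 22, 20, 16, 5, 16]
`found_at` takes the values: -1 → 0

Answer: 0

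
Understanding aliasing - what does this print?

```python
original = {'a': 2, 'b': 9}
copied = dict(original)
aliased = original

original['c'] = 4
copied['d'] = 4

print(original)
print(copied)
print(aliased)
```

Key concept: dict() creates copy, assignment creates alias.
Step by step:
`original = {'a': 2, 'b': 9}` → original = {'a': 2, 'b': 9}
`copied = dict(original)` → copied = {'a': 2, 'b': 9}
`aliased = original` → aliased = {'a': 2, 'b': 9} (same object as original)
`original['c'] = 4` → original = {'a': 2, 'b': 9, 'c': 4} (same object as aliased); aliased = {'a': 2, 'b': 9, 'c': 4} (same object as original)
`copied['d'] = 4` → copied = {'a': 2, 'b': 9, 'd': 4}
`print(original)` → prints {'a': 2, 'b': 9, 'c': 4}
`print(copied)` → prints {'a': 2, 'b': 9, 'd': 4}
`print(aliased)` → prints {'a': 2, 'b': 9, 'c': 4}

Answer:
{'a': 2, 'b': 9, 'c': 4}
{'a': 2, 'b': 9, 'd': 4}
{'a': 2, 'b': 9, 'c': 4}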